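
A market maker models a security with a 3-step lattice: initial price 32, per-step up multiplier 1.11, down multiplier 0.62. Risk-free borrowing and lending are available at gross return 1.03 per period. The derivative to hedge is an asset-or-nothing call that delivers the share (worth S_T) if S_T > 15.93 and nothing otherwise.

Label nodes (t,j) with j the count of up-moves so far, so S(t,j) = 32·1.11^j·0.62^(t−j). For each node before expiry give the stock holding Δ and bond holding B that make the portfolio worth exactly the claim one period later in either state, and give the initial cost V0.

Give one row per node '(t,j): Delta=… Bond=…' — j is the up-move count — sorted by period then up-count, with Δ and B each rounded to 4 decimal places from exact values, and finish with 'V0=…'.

Under the risk-neutral measure, an up-move has probability p* = (R−d)/(u−d) = 0.8367 and values discount at R = 1.03.
At expiry t=3: V(3,0)=0.0000, V(3,1)=0.0000, V(3,2)=24.4449, V(3,3)=43.7642
(2,0): S=12.3008. Δ = (V_up−V_dn)/(S_up−S_dn) = (0.0000−0.0000)/(13.6539−7.6265) = 0.0000. V = [p*·0.0000 + (1−p*)·0.0000]/1.03 = 0.0000. B = V − Δ·S = 0.0000.
(2,1): S=22.0224. Δ = (V_up−V_dn)/(S_up−S_dn) = (24.4449−0.0000)/(24.4449−13.6539) = 2.2653. V = [p*·24.4449 + (1−p*)·0.0000]/1.03 = 19.8581. B = V − Δ·S = -30.0294.
(2,2): S=39.4272. Δ = (V_up−V_dn)/(S_up−S_dn) = (43.7642−24.4449)/(43.7642−24.4449) = 1.0000. V = [p*·43.7642 + (1−p*)·24.4449]/1.03 = 39.4272. B = V − Δ·S = 0.0000.
(1,0): S=19.8400. Δ = (V_up−V_dn)/(S_up−S_dn) = (19.8581−0.0000)/(22.0224−12.3008) = 2.0427. V = [p*·19.8581 + (1−p*)·0.0000]/1.03 = 16.1320. B = V − Δ·S = -24.3948.
(1,1): S=35.5200. Δ = (V_up−V_dn)/(S_up−S_dn) = (39.4272−19.8581)/(39.4272−22.0224) = 1.1243. V = [p*·39.4272 + (1−p*)·19.8581]/1.03 = 35.1769. B = V − Δ·S = -4.7600.
(0,0): S=32.0000. Δ = (V_up−V_dn)/(S_up−S_dn) = (35.1769−16.1320)/(35.5200−19.8400) = 1.2146. V = [p*·35.1769 + (1−p*)·16.1320]/1.03 = 31.1336. B = V − Δ·S = -7.7336.
The time-0 hedge costs 31.1336, which is the no-arbitrage price.

(0,0): Delta=1.2146 Bond=-7.7336
(1,0): Delta=2.0427 Bond=-24.3948
(1,1): Delta=1.1243 Bond=-4.7600
(2,0): Delta=0.0000 Bond=0.0000
(2,1): Delta=2.2653 Bond=-30.0294
(2,2): Delta=1.0000 Bond=0.0000
V0=31.1336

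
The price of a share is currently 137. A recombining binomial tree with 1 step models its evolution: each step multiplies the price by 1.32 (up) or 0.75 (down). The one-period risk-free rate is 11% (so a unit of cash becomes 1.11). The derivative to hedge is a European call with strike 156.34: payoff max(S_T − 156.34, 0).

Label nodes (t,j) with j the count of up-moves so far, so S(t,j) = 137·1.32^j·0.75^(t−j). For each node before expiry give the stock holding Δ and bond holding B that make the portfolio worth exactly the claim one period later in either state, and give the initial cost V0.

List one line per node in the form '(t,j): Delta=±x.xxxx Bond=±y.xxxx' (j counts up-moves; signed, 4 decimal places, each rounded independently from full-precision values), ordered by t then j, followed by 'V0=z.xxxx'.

Risk-neutral probability p* = (R−d)/(u−d) = (1.11−0.75)/(1.32−0.75) = 0.6316.
Terminal values V(1,·): V(1,0)=0.0000, V(1,1)=24.5000
Node (0,0) S=137.0000: V=(p*·24.5000+(1−p*)·0.0000)/1.11=13.9403; Δ=(24.5000−0.0000)/(180.8400−102.7500)=0.3137; B=V−Δ·S=-29.0422
Root portfolio cost Δ·137+B reproduces V0=13.9403.

(0,0): Delta=0.3137 Bond=-29.0422
V0=13.9403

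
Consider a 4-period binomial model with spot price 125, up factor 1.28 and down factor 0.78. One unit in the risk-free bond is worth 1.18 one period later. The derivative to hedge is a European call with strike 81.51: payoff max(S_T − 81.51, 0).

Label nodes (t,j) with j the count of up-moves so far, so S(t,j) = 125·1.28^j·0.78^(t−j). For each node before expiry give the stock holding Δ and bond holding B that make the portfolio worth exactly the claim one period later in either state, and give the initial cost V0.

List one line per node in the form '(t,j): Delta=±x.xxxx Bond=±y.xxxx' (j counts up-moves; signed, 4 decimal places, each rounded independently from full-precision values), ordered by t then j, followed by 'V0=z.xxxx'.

(0,0): Delta=0.9925 Bond=-40.9981
(1,0): Delta=0.9562 Bond=-44.8422
(1,1): Delta=0.9980 Bond=-49.2616
(2,0): Delta=0.7683 Bond=-38.6216
(2,1): Delta=0.9848 Bond=-56.4868
(2,2): Delta=1.0000 Bond=-58.5392
(3,0): Delta=0.0000 Bond=0.0000
(3,1): Delta=0.8853 Bond=-56.9669
(3,2): Delta=1.0000 Bond=-69.0763
(3,3): Delta=1.0000 Bond=-69.0763
V0=83.0608

Under the risk-neutral measure, an up-move has probability p* = (R−d)/(u−d) = 0.8000 and values discount at R = 1.18.
Terminal values V(4,·): V(4,0)=0.0000, V(4,1)=0.0000, V(4,2)=43.0903, V(4,3)=122.9623, V(4,4)=254.0343
  t=3,j=0: stock 59.3190 → up 75.9283 (V=0.0000), down 46.2688 (V=0.0000). Price 0.0000; hedge Δ=0.0000, bond B=0.0000.
  t=3,j=1: stock 97.3440 → up 124.6003 (V=43.0903), down 75.9283 (V=0.0000). Price 29.2138; hedge Δ=0.8853, bond B=-56.9669.
  t=3,j=2: stock 159.7440 → up 204.4723 (V=122.9623), down 124.6003 (V=43.0903). Price 90.6677; hedge Δ=1.0000, bond B=-69.0763.
  t=3,j=3: stock 262.1440 → up 335.5443 (V=254.0343), down 204.4723 (V=122.9623). Price 193.0677; hedge Δ=1.0000, bond B=-69.0763.
  t=2,j=0: stock 76.0500 → up 97.3440 (V=29.2138), down 59.3190 (V=0.0000). Price 19.8060; hedge Δ=0.7683, bond B=-38.6216.
  t=2,j=1: stock 124.8000 → up 159.7440 (V=90.6677), down 97.3440 (V=29.2138). Price 66.4211; hedge Δ=0.9848, bond B=-56.4868.
  t=2,j=2: stock 204.8000 → up 262.1440 (V=193.0677), down 159.7440 (V=90.6677). Price 146.2608; hedge Δ=1.0000, bond B=-58.5392.
  t=1,j=0: stock 97.5000 → up 124.8000 (V=66.4211), down 76.0500 (V=19.8060). Price 48.3882; hedge Δ=0.9562, bond B=-44.8422.
  t=1,j=1: stock 160.0000 → up 204.8000 (V=146.2608), down 124.8000 (V=66.4211). Price 110.4177; hedge Δ=0.9980, bond B=-49.2616.
  t=0,j=0: stock 125.0000 → up 160.0000 (V=110.4177), down 97.5000 (V=48.3882). Price 83.0608; hedge Δ=0.9925, bond B=-40.9981.
The time-0 hedge costs 83.0608, which is the no-arbitrage price.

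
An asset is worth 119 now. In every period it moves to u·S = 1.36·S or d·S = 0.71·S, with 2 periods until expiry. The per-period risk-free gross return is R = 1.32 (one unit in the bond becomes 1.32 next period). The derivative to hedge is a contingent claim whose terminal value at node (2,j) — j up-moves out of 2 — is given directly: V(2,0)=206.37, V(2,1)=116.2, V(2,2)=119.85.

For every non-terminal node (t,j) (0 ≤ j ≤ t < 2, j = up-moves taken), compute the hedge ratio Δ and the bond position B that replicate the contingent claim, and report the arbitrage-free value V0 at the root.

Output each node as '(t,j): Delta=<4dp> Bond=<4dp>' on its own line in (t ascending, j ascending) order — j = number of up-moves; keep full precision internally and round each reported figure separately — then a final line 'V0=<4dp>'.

(0,0): Delta=-0.0208 Bond=71.2055
(1,0): Delta=-1.6419 Bond=230.9571
(1,1): Delta=0.0347 Bond=85.0099
V0=68.7305

Risk-neutral probability p* = (R−d)/(u−d) = (1.32−0.71)/(1.36−0.71) = 0.9385.
Terminal values V(2,·): V(2,0)=206.3700, V(2,1)=116.2000, V(2,2)=119.8500
  t=1,j=0: stock 84.4900 → up 114.9064 (V=116.2000), down 59.9879 (V=206.3700). Price 92.2340; hedge Δ=-1.6419, bond B=230.9571.
  t=1,j=1: stock 161.8400 → up 220.1024 (V=119.8500), down 114.9064 (V=116.2000). Price 90.6253; hedge Δ=0.0347, bond B=85.0099.
  t=0,j=0: stock 119.0000 → up 161.8400 (V=90.6253), down 84.4900 (V=92.2340). Price 68.7305; hedge Δ=-0.0208, bond B=71.2055.
Each (Δ,B) replicates both successor values, so the strategy is self-financing and V0 is arbitrage-free.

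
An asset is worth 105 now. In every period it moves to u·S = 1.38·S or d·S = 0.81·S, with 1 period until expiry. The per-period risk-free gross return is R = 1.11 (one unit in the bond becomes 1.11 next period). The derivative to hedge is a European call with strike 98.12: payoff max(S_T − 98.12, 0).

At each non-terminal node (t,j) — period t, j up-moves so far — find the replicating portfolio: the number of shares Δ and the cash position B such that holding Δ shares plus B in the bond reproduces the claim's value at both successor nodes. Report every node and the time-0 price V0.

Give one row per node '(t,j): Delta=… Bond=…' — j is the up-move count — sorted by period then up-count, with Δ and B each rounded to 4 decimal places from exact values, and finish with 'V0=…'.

(0,0): Delta=0.7816 Bond=-59.8890
V0=22.1811

No-arbitrage ⇒ martingale measure with p* = (R−d)/(u−d) = 0.5263.
Payoff layer (t=1): V(1,0)=0.0000, V(1,1)=46.7800
  t=0,j=0: stock 105.0000 → up 144.9000 (V=46.7800), down 85.0500 (V=0.0000). Price 22.1811; hedge Δ=0.7816, bond B=-59.8890.
Self-financing check: at every node Δ·S+B equals the discounted successor values.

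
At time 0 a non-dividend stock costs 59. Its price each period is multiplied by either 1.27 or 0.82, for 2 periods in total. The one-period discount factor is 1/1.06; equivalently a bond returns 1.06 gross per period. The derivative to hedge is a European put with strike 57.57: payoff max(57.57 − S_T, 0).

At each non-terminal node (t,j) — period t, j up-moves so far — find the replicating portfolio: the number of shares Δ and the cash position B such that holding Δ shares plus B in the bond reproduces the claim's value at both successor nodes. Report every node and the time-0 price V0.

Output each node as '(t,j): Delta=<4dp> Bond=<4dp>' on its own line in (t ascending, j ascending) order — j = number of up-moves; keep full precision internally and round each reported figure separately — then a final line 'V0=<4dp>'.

Under the risk-neutral measure, an up-move has probability p* = (R−d)/(u−d) = 0.5333 and values discount at R = 1.06.
Terminal values V(2,·): V(2,0)=17.8984, V(2,1)=0.0000, V(2,2)=0.0000
  t=1,j=0: stock 48.3800 → up 61.4426 (V=0.0000), down 39.6716 (V=17.8984). Price 7.8798; hedge Δ=-0.8221, bond B=47.6540.
  t=1,j=1: stock 74.9300 → up 95.1611 (V=0.0000), down 61.4426 (V=0.0000). Price 0.0000; hedge Δ=0.0000, bond B=0.0000.
  t=0,j=0: stock 59.0000 → up 74.9300 (V=0.0000), down 48.3800 (V=7.8798). Price 3.4691; hedge Δ=-0.2968, bond B=20.9798.
Check: Δ(0,0)·S0 + B(0,0) = 3.4691 = V0.

(0,0): Delta=-0.2968 Bond=20.9798
(1,0): Delta=-0.8221 Bond=47.6540
(1,1): Delta=0.0000 Bond=0.0000
V0=3.4691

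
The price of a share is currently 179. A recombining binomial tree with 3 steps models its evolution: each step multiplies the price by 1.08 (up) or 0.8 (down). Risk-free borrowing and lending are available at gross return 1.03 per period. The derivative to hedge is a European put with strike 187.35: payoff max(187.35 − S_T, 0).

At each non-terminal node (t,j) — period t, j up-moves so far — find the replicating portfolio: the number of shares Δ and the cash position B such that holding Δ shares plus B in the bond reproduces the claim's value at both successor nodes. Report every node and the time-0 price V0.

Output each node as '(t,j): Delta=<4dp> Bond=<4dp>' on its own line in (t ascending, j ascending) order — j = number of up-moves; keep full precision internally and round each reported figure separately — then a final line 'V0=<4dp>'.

(0,0): Delta=-0.5160 Bond=104.1661
(1,0): Delta=-1.0000 Bond=176.5953
(1,1): Delta=-0.4381 Bond=92.2249
(2,0): Delta=-1.0000 Bond=181.8932
(2,1): Delta=-1.0000 Bond=181.8932
(2,2): Delta=-0.3476 Bond=76.1000
V0=11.7964

No-arbitrage ⇒ martingale measure with p* = (R−d)/(u−d) = 0.8214.
Payoff layer (t=3): V(3,0)=95.7020, V(3,1)=63.6252, V(3,2)=20.3215, V(3,3)=0.0000
(2,0): S=114.5600. Δ = (V_up−V_dn)/(S_up−S_dn) = (63.6252−95.7020)/(123.7248−91.6480) = -1.0000. V = [p*·63.6252 + (1−p*)·95.7020]/1.03 = 67.3332. B = V − Δ·S = 181.8932.
(2,1): S=154.6560. Δ = (V_up−V_dn)/(S_up−S_dn) = (20.3215−63.6252)/(167.0285−123.7248) = -1.0000. V = [p*·20.3215 + (1−p*)·63.6252]/1.03 = 27.2372. B = V − Δ·S = 181.8932.
(2,2): S=208.7856. Δ = (V_up−V_dn)/(S_up−S_dn) = (0.0000−20.3215)/(225.4884−167.0285) = -0.3476. V = [p*·0.0000 + (1−p*)·20.3215]/1.03 = 3.5231. B = V − Δ·S = 76.1000.
(1,0): S=143.2000. Δ = (V_up−V_dn)/(S_up−S_dn) = (27.2372−67.3332)/(154.6560−114.5600) = -1.0000. V = [p*·27.2372 + (1−p*)·67.3332]/1.03 = 33.3953. B = V − Δ·S = 176.5953.
(1,1): S=193.3200. Δ = (V_up−V_dn)/(S_up−S_dn) = (3.5231−27.2372)/(208.7856−154.6560) = -0.4381. V = [p*·3.5231 + (1−p*)·27.2372]/1.03 = 7.5318. B = V − Δ·S = 92.2249.
(0,0): S=179.0000. Δ = (V_up−V_dn)/(S_up−S_dn) = (7.5318−33.3953)/(193.3200−143.2000) = -0.5160. V = [p*·7.5318 + (1−p*)·33.3953]/1.03 = 11.7964. B = V − Δ·S = 104.1661.
Root portfolio cost Δ·179+B reproduces V0=11.7964.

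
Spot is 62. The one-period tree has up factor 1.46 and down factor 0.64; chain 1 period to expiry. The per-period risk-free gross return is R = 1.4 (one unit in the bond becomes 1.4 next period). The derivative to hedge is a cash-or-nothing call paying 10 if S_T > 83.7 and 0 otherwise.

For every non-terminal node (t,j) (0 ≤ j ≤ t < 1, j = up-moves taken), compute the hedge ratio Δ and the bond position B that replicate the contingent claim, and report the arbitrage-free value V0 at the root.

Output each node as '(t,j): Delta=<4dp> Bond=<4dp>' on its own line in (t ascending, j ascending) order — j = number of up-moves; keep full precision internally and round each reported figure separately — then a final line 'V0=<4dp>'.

The replicating-portfolio and risk-neutral prices coincide; use p* = (1.4−0.64)/(1.46−0.64) = 0.9268 for the latter.
Terminal payoffs: V(1,0)=0.0000, V(1,1)=10.0000
(0,0): S=62.0000. Δ = (V_up−V_dn)/(S_up−S_dn) = (10.0000−0.0000)/(90.5200−39.6800) = 0.1967. V = [p*·10.0000 + (1−p*)·0.0000]/1.4 = 6.6202. B = V − Δ·S = -5.5749.
Root portfolio cost Δ·62+B reproduces V0=6.6202.

(0,0): Delta=0.1967 Bond=-5.5749
V0=6.6202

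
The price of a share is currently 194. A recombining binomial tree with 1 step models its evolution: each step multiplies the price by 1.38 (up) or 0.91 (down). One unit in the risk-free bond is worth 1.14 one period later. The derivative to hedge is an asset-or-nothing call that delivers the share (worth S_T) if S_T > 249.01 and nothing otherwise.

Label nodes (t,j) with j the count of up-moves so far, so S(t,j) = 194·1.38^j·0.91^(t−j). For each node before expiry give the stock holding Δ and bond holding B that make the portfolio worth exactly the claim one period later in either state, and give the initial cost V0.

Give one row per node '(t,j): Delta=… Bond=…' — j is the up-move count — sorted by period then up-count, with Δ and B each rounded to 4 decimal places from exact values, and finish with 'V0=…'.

Under the risk-neutral measure, an up-move has probability p* = (R−d)/(u−d) = 0.4894 and values discount at R = 1.14.
At expiry t=1: V(1,0)=0.0000, V(1,1)=267.7200
(0,0): S=194.0000. Δ = (V_up−V_dn)/(S_up−S_dn) = (267.7200−0.0000)/(267.7200−176.5400) = 2.9362. V = [p*·267.7200 + (1−p*)·0.0000]/1.14 = 114.9227. B = V − Δ·S = -454.6943.
Each (Δ,B) replicates both successor values, so the strategy is self-financing and V0 is arbitrage-free.

(0,0): Delta=2.9362 Bond=-454.6943
V0=114.9227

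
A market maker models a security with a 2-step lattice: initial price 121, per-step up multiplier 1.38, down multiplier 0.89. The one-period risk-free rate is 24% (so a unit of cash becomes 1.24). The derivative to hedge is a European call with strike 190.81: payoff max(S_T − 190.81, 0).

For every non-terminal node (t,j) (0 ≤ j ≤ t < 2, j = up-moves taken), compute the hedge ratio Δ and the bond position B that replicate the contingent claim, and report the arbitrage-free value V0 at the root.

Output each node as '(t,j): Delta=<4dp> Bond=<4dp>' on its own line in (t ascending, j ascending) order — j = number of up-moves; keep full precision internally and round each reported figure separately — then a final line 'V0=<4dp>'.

(0,0): Delta=0.3850 Bond=-33.4321
(1,0): Delta=0.0000 Bond=0.0000
(1,1): Delta=0.4843 Bond=-58.0381
V0=13.1474

No-arbitrage ⇒ martingale measure with p* = (R−d)/(u−d) = 0.7143.
Terminal payoffs: V(2,0)=0.0000, V(2,1)=0.0000, V(2,2)=39.6224
(1,0): S=107.6900. Δ = (V_up−V_dn)/(S_up−S_dn) = (0.0000−0.0000)/(148.6122−95.8441) = 0.0000. V = [p*·0.0000 + (1−p*)·0.0000]/1.24 = 0.0000. B = V − Δ·S = 0.0000.
(1,1): S=166.9800. Δ = (V_up−V_dn)/(S_up−S_dn) = (39.6224−0.0000)/(230.4324−148.6122) = 0.4843. V = [p*·39.6224 + (1−p*)·0.0000]/1.24 = 22.8240. B = V − Δ·S = -58.0381.
(0,0): S=121.0000. Δ = (V_up−V_dn)/(S_up−S_dn) = (22.8240−0.0000)/(166.9800−107.6900) = 0.3850. V = [p*·22.8240 + (1−p*)·0.0000]/1.24 = 13.1474. B = V − Δ·S = -33.4321.
Each (Δ,B) replicates both successor values, so the strategy is self-financing and V0 is arbitrage-free.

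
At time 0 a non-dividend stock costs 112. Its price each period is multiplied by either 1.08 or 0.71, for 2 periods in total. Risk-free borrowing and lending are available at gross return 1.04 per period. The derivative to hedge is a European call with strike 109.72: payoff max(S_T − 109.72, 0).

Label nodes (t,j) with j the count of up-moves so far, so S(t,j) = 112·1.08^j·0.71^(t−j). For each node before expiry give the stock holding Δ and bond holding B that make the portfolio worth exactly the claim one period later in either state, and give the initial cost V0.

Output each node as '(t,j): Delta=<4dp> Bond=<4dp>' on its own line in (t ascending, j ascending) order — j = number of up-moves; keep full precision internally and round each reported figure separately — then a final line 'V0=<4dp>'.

(0,0): Delta=0.4329 Bond=-33.0977
(1,0): Delta=0.0000 Bond=0.0000
(1,1): Delta=0.4674 Bond=-38.5939
V0=15.3834

The replicating-portfolio and risk-neutral prices coincide; use p* = (1.04−0.71)/(1.08−0.71) = 0.8919 for the latter.
Terminal payoffs: V(2,0)=0.0000, V(2,1)=0.0000, V(2,2)=20.9168
Node (1,0) S=79.5200: V=(p*·0.0000+(1−p*)·0.0000)/1.04=0.0000; Δ=(0.0000−0.0000)/(85.8816−56.4592)=0.0000; B=V−Δ·S=0.0000
Node (1,1) S=120.9600: V=(p*·20.9168+(1−p*)·0.0000)/1.04=17.9380; Δ=(20.9168−0.0000)/(130.6368−85.8816)=0.4674; B=V−Δ·S=-38.5939
Node (0,0) S=112.0000: V=(p*·17.9380+(1−p*)·0.0000)/1.04=15.3834; Δ=(17.9380−0.0000)/(120.9600−79.5200)=0.4329; B=V−Δ·S=-33.0977
Each (Δ,B) replicates both successor values, so the strategy is self-financing and V0 is arbitrage-free.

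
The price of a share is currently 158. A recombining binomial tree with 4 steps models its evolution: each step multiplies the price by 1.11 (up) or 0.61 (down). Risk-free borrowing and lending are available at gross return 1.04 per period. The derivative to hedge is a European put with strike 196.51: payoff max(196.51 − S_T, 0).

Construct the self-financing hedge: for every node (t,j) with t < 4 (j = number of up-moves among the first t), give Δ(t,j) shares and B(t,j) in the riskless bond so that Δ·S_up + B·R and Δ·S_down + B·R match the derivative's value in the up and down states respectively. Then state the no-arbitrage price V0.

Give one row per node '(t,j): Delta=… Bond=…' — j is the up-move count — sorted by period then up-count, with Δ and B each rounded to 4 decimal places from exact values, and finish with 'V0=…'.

Risk-neutral probability p* = (R−d)/(u−d) = (1.04−0.61)/(1.11−0.61) = 0.8600.
Terminal payoffs: V(4,0)=174.6336, V(4,1)=156.7021, V(4,2)=124.0726, V(4,3)=64.6977, V(4,4)=0.0000
Node (3,0) S=35.8630: V=(p*·156.7021+(1−p*)·174.6336)/1.04=153.0889; Δ=(156.7021−174.6336)/(39.8079−21.8764)=-1.0000; B=V−Δ·S=188.9519
Node (3,1) S=65.2589: V=(p*·124.0726+(1−p*)·156.7021)/1.04=123.6930; Δ=(124.0726−156.7021)/(72.4374−39.8079)=-1.0000; B=V−Δ·S=188.9519
Node (3,2) S=118.7498: V=(p*·64.6977+(1−p*)·124.0726)/1.04=70.2021; Δ=(64.6977−124.0726)/(131.8123−72.4374)=-1.0000; B=V−Δ·S=188.9519
Node (3,3) S=216.0857: V=(p*·0.0000+(1−p*)·64.6977)/1.04=8.7093; Δ=(0.0000−64.6977)/(239.8551−131.8123)=-0.5988; B=V−Δ·S=138.1048
Node (2,0) S=58.7918: V=(p*·123.6930+(1−p*)·153.0889)/1.04=122.8927; Δ=(123.6930−153.0889)/(65.2589−35.8630)=-1.0000; B=V−Δ·S=181.6845
Node (2,1) S=106.9818: V=(p*·70.2021+(1−p*)·123.6930)/1.04=74.7027; Δ=(70.2021−123.6930)/(118.7498−65.2589)=-1.0000; B=V−Δ·S=181.6845
Node (2,2) S=194.6718: V=(p*·8.7093+(1−p*)·70.2021)/1.04=16.6522; Δ=(8.7093−70.2021)/(216.0857−118.7498)=-0.6318; B=V−Δ·S=139.6378
Node (1,0) S=96.3800: V=(p*·74.7027+(1−p*)·122.8927)/1.04=78.3167; Δ=(74.7027−122.8927)/(106.9818−58.7918)=-1.0000; B=V−Δ·S=174.6967
Node (1,1) S=175.3800: V=(p*·16.6522+(1−p*)·74.7027)/1.04=23.8262; Δ=(16.6522−74.7027)/(194.6718−106.9818)=-0.6620; B=V−Δ·S=139.9273
Node (0,0) S=158.0000: V=(p*·23.8262+(1−p*)·78.3167)/1.04=30.2451; Δ=(23.8262−78.3167)/(175.3800−96.3800)=-0.6898; B=V−Δ·S=139.2260
Self-financing check: at every node Δ·S+B equals the discounted successor values.

(0,0): Delta=-0.6898 Bond=139.2260
(1,0): Delta=-1.0000 Bond=174.6967
(1,1): Delta=-0.6620 Bond=139.9273
(2,0): Delta=-1.0000 Bond=181.6845
(2,1): Delta=-1.0000 Bond=181.6845
(2,2): Delta=-0.6318 Bond=139.6378
(3,0): Delta=-1.0000 Bond=188.9519
(3,1): Delta=-1.0000 Bond=188.9519
(3,2): Delta=-1.0000 Bond=188.9519
(3,3): Delta=-0.5988 Bond=138.1048
V0=30.2451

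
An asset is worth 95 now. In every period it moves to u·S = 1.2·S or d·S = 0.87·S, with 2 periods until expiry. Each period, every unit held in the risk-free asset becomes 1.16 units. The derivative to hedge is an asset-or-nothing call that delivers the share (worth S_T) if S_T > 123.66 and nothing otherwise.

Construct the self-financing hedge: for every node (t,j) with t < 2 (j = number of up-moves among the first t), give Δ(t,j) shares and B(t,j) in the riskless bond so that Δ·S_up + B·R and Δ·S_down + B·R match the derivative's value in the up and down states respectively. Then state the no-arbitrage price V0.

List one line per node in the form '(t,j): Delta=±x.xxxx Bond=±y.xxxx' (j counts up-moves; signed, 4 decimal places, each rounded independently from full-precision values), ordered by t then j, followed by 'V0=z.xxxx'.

(0,0): Delta=3.3058 Bond=-235.5372
(1,0): Delta=0.0000 Bond=0.0000
(1,1): Delta=3.6364 Bond=-310.9091
V0=78.5124

No-arbitrage ⇒ martingale measure with p* = (R−d)/(u−d) = 0.8788.
Payoff layer (t=2): V(2,0)=0.0000, V(2,1)=0.0000, V(2,2)=136.8000
(1,0): S=82.6500. Δ = (V_up−V_dn)/(S_up−S_dn) = (0.0000−0.0000)/(99.1800−71.9055) = 0.0000. V = [p*·0.0000 + (1−p*)·0.0000]/1.16 = 0.0000. B = V − Δ·S = 0.0000.
(1,1): S=114.0000. Δ = (V_up−V_dn)/(S_up−S_dn) = (136.8000−0.0000)/(136.8000−99.1800) = 3.6364. V = [p*·136.8000 + (1−p*)·0.0000]/1.16 = 103.6364. B = V − Δ·S = -310.9091.
(0,0): S=95.0000. Δ = (V_up−V_dn)/(S_up−S_dn) = (103.6364−0.0000)/(114.0000−82.6500) = 3.3058. V = [p*·103.6364 + (1−p*)·0.0000]/1.16 = 78.5124. B = V − Δ·S = -235.5372.
Check: Δ(0,0)·S0 + B(0,0) = 78.5124 = V0.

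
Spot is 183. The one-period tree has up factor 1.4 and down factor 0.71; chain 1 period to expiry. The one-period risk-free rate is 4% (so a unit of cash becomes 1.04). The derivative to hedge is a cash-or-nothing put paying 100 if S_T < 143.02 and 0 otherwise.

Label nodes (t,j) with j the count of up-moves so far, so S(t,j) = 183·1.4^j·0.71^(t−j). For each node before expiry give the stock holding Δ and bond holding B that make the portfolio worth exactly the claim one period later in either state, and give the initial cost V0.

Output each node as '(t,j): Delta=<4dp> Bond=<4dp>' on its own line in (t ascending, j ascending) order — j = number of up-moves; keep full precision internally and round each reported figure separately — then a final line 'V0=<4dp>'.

(0,0): Delta=-0.7920 Bond=195.0948
V0=50.1672

No-arbitrage ⇒ martingale measure with p* = (R−d)/(u−d) = 0.4783.
At expiry t=1: V(1,0)=100.0000, V(1,1)=0.0000
Node (0,0) S=183.0000: V=(p*·0.0000+(1−p*)·100.0000)/1.04=50.1672; Δ=(0.0000−100.0000)/(256.2000−129.9300)=-0.7920; B=V−Δ·S=195.0948
Root portfolio cost Δ·183+B reproduces V0=50.1672.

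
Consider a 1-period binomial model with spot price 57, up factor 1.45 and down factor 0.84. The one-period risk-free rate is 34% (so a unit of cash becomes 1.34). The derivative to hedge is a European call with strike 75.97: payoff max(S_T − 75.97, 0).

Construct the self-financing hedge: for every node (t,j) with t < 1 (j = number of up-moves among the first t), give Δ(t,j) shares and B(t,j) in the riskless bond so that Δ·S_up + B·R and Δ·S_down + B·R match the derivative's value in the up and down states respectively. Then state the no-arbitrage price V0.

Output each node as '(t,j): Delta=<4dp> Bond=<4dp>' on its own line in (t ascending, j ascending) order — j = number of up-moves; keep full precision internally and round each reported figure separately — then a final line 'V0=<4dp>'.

(0,0): Delta=0.1921 Bond=-6.8647
V0=4.0861

Under the risk-neutral measure, an up-move has probability p* = (R−d)/(u−d) = 0.8197 and values discount at R = 1.34.
Terminal values V(1,·): V(1,0)=0.0000, V(1,1)=6.6800
  t=0,j=0: stock 57.0000 → up 82.6500 (V=6.6800), down 47.8800 (V=0.0000). Price 4.0861; hedge Δ=0.1921, bond B=-6.8647.
Each (Δ,B) replicates both successor values, so the strategy is self-financing and V0 is arbitrage-free.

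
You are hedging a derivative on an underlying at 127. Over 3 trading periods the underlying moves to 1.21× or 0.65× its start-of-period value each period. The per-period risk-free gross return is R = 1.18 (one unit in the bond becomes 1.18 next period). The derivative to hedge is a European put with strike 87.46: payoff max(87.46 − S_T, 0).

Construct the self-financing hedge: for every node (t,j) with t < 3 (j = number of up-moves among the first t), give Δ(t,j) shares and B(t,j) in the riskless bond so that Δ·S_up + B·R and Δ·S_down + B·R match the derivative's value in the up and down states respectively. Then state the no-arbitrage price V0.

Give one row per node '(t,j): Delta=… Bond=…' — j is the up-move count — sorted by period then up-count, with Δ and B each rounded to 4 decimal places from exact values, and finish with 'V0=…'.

Since d<R<u, set p* = (R−d)/(u−d) = 0.9464; price each node as the discounted p*-expectation of its children.
Payoff layer (t=3): V(3,0)=52.5826, V(3,1)=22.5344, V(3,2)=0.0000, V(3,3)=0.0000
(2,0): S=53.6575. Δ = (V_up−V_dn)/(S_up−S_dn) = (22.5344−52.5826)/(64.9256−34.8774) = -1.0000. V = [p*·22.5344 + (1−p*)·52.5826]/1.18 = 20.4611. B = V − Δ·S = 74.1186.
(2,1): S=99.8855. Δ = (V_up−V_dn)/(S_up−S_dn) = (0.0000−22.5344)/(120.8615−64.9256) = -0.4029. V = [p*·0.0000 + (1−p*)·22.5344]/1.18 = 1.0231. B = V − Δ·S = 41.2631.
(2,2): S=185.9407. Δ = (V_up−V_dn)/(S_up−S_dn) = (0.0000−0.0000)/(224.9882−120.8615) = 0.0000. V = [p*·0.0000 + (1−p*)·0.0000]/1.18 = 0.0000. B = V − Δ·S = 0.0000.
(1,0): S=82.5500. Δ = (V_up−V_dn)/(S_up−S_dn) = (1.0231−20.4611)/(99.8855−53.6575) = -0.4205. V = [p*·1.0231 + (1−p*)·20.4611]/1.18 = 1.7495. B = V − Δ·S = 36.4604.
(1,1): S=153.6700. Δ = (V_up−V_dn)/(S_up−S_dn) = (0.0000−1.0231)/(185.9407−99.8855) = -0.0119. V = [p*·0.0000 + (1−p*)·1.0231]/1.18 = 0.0464. B = V − Δ·S = 1.8733.
(0,0): S=127.0000. Δ = (V_up−V_dn)/(S_up−S_dn) = (0.0464−1.7495)/(153.6700−82.5500) = -0.0239. V = [p*·0.0464 + (1−p*)·1.7495]/1.18 = 0.1167. B = V − Δ·S = 3.1578.
Each (Δ,B) replicates both successor values, so the strategy is self-financing and V0 is arbitrage-free.

(0,0): Delta=-0.0239 Bond=3.1578
(1,0): Delta=-0.4205 Bond=36.4604
(1,1): Delta=-0.0119 Bond=1.8733
(2,0): Delta=-1.0000 Bond=74.1186
(2,1): Delta=-0.4029 Bond=41.2631
(2,2): Delta=0.0000 Bond=0.0000
V0=0.1167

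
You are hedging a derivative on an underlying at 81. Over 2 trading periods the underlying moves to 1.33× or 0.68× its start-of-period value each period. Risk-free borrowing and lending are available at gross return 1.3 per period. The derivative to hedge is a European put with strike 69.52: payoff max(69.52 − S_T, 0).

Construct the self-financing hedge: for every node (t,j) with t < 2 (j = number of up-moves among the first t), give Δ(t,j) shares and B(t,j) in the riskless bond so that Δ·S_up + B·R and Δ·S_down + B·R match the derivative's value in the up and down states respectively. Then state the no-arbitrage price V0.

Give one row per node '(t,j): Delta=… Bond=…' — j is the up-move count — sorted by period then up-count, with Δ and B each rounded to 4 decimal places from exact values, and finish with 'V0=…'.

(0,0): Delta=-0.0216 Bond=1.7918
(1,0): Delta=-0.8956 Bond=50.4701
(1,1): Delta=0.0000 Bond=0.0000
V0=0.0404

Under the risk-neutral measure, an up-move has probability p* = (R−d)/(u−d) = 0.9538 and values discount at R = 1.3.
Payoff layer (t=2): V(2,0)=32.0656, V(2,1)=0.0000, V(2,2)=0.0000
(1,0): S=55.0800. Δ = (V_up−V_dn)/(S_up−S_dn) = (0.0000−32.0656)/(73.2564−37.4544) = -0.8956. V = [p*·0.0000 + (1−p*)·32.0656]/1.3 = 1.1384. B = V − Δ·S = 50.4701.
(1,1): S=107.7300. Δ = (V_up−V_dn)/(S_up−S_dn) = (0.0000−0.0000)/(143.2809−73.2564) = 0.0000. V = [p*·0.0000 + (1−p*)·0.0000]/1.3 = 0.0000. B = V − Δ·S = 0.0000.
(0,0): S=81.0000. Δ = (V_up−V_dn)/(S_up−S_dn) = (0.0000−1.1384)/(107.7300−55.0800) = -0.0216. V = [p*·0.0000 + (1−p*)·1.1384]/1.3 = 0.0404. B = V − Δ·S = 1.7918.
The time-0 hedge costs 0.0404, which is the no-arbitrage price.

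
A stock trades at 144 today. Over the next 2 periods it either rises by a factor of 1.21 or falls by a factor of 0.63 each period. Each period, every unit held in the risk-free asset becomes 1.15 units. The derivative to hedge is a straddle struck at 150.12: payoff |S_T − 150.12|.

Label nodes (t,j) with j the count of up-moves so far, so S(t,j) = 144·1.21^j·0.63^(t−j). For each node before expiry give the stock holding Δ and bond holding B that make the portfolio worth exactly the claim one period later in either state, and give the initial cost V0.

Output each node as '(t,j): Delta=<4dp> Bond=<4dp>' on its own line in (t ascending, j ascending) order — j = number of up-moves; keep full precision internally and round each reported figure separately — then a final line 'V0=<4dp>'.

Since d<R<u, set p* = (R−d)/(u−d) = 0.8966; price each node as the discounted p*-expectation of its children.
Terminal payoffs: V(2,0)=92.9664, V(2,1)=40.3488, V(2,2)=60.7104
(1,0): S=90.7200. Δ = (V_up−V_dn)/(S_up−S_dn) = (40.3488−92.9664)/(109.7712−57.1536) = -1.0000. V = [p*·40.3488 + (1−p*)·92.9664]/1.15 = 39.8191. B = V − Δ·S = 130.5391.
(1,1): S=174.2400. Δ = (V_up−V_dn)/(S_up−S_dn) = (60.7104−40.3488)/(210.8304−109.7712) = 0.2015. V = [p*·60.7104 + (1−p*)·40.3488]/1.15 = 50.9600. B = V − Δ·S = 15.8538.
(0,0): S=144.0000. Δ = (V_up−V_dn)/(S_up−S_dn) = (50.9600−39.8191)/(174.2400−90.7200) = 0.1334. V = [p*·50.9600 + (1−p*)·39.8191]/1.15 = 43.3109. B = V − Δ·S = 24.1024.
Each (Δ,B) replicates both successor values, so the strategy is self-financing and V0 is arbitrage-free.

(0,0): Delta=0.1334 Bond=24.1024
(1,0): Delta=-1.0000 Bond=130.5391
(1,1): Delta=0.2015 Bond=15.8538
V0=43.3109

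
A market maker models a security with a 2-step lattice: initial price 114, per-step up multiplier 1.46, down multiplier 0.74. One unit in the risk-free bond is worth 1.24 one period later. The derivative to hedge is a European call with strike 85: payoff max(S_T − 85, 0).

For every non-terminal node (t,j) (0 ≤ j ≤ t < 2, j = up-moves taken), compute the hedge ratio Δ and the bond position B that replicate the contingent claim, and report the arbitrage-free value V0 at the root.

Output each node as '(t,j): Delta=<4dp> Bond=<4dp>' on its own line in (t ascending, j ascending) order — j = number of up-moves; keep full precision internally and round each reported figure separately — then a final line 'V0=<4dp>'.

No-arbitrage ⇒ martingale measure with p* = (R−d)/(u−d) = 0.6944.
At expiry t=2: V(2,0)=0.0000, V(2,1)=38.1656, V(2,2)=158.0024
Node (1,0) S=84.3600: V=(p*·38.1656+(1−p*)·0.0000)/1.24=21.3741; Δ=(38.1656−0.0000)/(123.1656−62.4264)=0.6284; B=V−Δ·S=-31.6337
Node (1,1) S=166.4400: V=(p*·158.0024+(1−p*)·38.1656)/1.24=97.8916; Δ=(158.0024−38.1656)/(243.0024−123.1656)=1.0000; B=V−Δ·S=-68.5484
Node (0,0) S=114.0000: V=(p*·97.8916+(1−p*)·21.3741)/1.24=60.0897; Δ=(97.8916−21.3741)/(166.4400−84.3600)=0.9322; B=V−Δ·S=-46.1846
Self-financing check: at every node Δ·S+B equals the discounted successor values.

(0,0): Delta=0.9322 Bond=-46.1846
(1,0): Delta=0.6284 Bond=-31.6337
(1,1): Delta=1.0000 Bond=-68.5484
V0=60.0897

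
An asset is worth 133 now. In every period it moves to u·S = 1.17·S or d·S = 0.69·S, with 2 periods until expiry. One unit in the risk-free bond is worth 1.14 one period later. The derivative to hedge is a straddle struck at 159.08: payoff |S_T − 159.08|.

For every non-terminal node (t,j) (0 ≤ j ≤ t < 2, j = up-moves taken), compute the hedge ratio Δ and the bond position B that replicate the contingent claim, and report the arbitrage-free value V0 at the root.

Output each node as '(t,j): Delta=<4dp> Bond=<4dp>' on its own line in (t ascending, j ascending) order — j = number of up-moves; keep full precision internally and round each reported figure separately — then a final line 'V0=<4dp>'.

(0,0): Delta=-0.4079 Bond=74.7397
(1,0): Delta=-1.0000 Bond=139.5439
(1,1): Delta=-0.3846 Bond=81.5806
V0=20.4942

Under the risk-neutral measure, an up-move has probability p* = (R−d)/(u−d) = 0.9375 and values discount at R = 1.14.
Terminal payoffs: V(2,0)=95.7587, V(2,1)=51.7091, V(2,2)=22.9837
(1,0): S=91.7700. Δ = (V_up−V_dn)/(S_up−S_dn) = (51.7091−95.7587)/(107.3709−63.3213) = -1.0000. V = [p*·51.7091 + (1−p*)·95.7587]/1.14 = 47.7739. B = V − Δ·S = 139.5439.
(1,1): S=155.6100. Δ = (V_up−V_dn)/(S_up−S_dn) = (22.9837−51.7091)/(182.0637−107.3709) = -0.3846. V = [p*·22.9837 + (1−p*)·51.7091]/1.14 = 21.7360. B = V − Δ·S = 81.5806.
(0,0): S=133.0000. Δ = (V_up−V_dn)/(S_up−S_dn) = (21.7360−47.7739)/(155.6100−91.7700) = -0.4079. V = [p*·21.7360 + (1−p*)·47.7739]/1.14 = 20.4942. B = V − Δ·S = 74.7397.
The time-0 hedge costs 20.4942, which is the no-arbitrage price.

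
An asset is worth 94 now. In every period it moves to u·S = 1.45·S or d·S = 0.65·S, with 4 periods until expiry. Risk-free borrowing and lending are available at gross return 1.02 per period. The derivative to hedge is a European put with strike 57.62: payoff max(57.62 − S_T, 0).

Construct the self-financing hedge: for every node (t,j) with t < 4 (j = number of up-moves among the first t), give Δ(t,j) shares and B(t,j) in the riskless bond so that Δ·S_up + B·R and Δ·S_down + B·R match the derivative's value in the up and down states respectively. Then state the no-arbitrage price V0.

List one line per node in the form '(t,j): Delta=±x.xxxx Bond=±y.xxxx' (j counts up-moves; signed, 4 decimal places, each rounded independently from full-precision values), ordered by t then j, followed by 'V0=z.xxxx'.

Since d<R<u, set p* = (R−d)/(u−d) = 0.4625; price each node as the discounted p*-expectation of its children.
Terminal values V(4,·): V(4,0)=40.8404, V(4,1)=20.1886, V(4,2)=0.0000, V(4,3)=0.0000, V(4,4)=0.0000
  t=3,j=0: stock 25.8148 → up 37.4314 (V=20.1886), down 16.7796 (V=40.8404). Price 30.6754; hedge Δ=-1.0000, bond B=56.4902.
  t=3,j=1: stock 57.5867 → up 83.5008 (V=0.0000), down 37.4314 (V=20.1886). Price 10.6386; hedge Δ=-0.4382, bond B=35.8744.
  t=3,j=2: stock 128.4627 → up 186.2710 (V=0.0000), down 83.5008 (V=0.0000). Price 0.0000; hedge Δ=0.0000, bond B=0.0000.
  t=3,j=3: stock 286.5707 → up 415.5276 (V=0.0000), down 186.2710 (V=0.0000). Price 0.0000; hedge Δ=0.0000, bond B=0.0000.
  t=2,j=0: stock 39.7150 → up 57.5868 (V=10.6386), down 25.8148 (V=30.6754). Price 20.9886; hedge Δ=-0.6306, bond B=46.0347.
  t=2,j=1: stock 88.5950 → up 128.4627 (V=0.0000), down 57.5868 (V=10.6386). Price 5.6061; hedge Δ=-0.1501, bond B=18.9044.
  t=2,j=2: stock 197.6350 → up 286.5707 (V=0.0000), down 128.4627 (V=0.0000). Price 0.0000; hedge Δ=0.0000, bond B=0.0000.
  t=1,j=0: stock 61.1000 → up 88.5950 (V=5.6061), down 39.7150 (V=20.9886). Price 13.6022; hedge Δ=-0.3147, bond B=32.8303.
  t=1,j=1: stock 136.3000 → up 197.6350 (V=0.0000), down 88.5950 (V=5.6061). Price 2.9542; hedge Δ=-0.0514, bond B=9.9619.
  t=0,j=0: stock 94.0000 → up 136.3000 (V=2.9542), down 61.1000 (V=13.6022). Price 8.5073; hedge Δ=-0.1416, bond B=21.8173.
Self-financing check: at every node Δ·S+B equals the discounted successor values.

(0,0): Delta=-0.1416 Bond=21.8173
(1,0): Delta=-0.3147 Bond=32.8303
(1,1): Delta=-0.0514 Bond=9.9619
(2,0): Delta=-0.6306 Bond=46.0347
(2,1): Delta=-0.1501 Bond=18.9044
(2,2): Delta=0.0000 Bond=0.0000
(3,0): Delta=-1.0000 Bond=56.4902
(3,1): Delta=-0.4382 Bond=35.8744
(3,2): Delta=0.0000 Bond=0.0000
(3,3): Delta=0.0000 Bond=0.0000
V0=8.5073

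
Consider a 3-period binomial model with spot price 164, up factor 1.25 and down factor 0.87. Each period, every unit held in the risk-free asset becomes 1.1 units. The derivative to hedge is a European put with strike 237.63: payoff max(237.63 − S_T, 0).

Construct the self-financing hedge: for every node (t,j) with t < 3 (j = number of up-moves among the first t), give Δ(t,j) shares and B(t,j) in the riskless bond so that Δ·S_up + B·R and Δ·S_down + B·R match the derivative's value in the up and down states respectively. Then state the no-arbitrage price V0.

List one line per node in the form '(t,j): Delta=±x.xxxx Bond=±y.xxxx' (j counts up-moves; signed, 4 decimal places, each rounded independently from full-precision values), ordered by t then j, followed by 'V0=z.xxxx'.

Under the risk-neutral measure, an up-move has probability p* = (R−d)/(u−d) = 0.6053 and values discount at R = 1.1.
At expiry t=3: V(3,0)=129.6355, V(3,1)=82.4655, V(3,2)=14.6925, V(3,3)=0.0000
(2,0): S=124.1316. Δ = (V_up−V_dn)/(S_up−S_dn) = (82.4655−129.6355)/(155.1645−107.9945) = -1.0000. V = [p*·82.4655 + (1−p*)·129.6355]/1.1 = 91.8957. B = V − Δ·S = 216.0273.
(2,1): S=178.3500. Δ = (V_up−V_dn)/(S_up−S_dn) = (14.6925−82.4655)/(222.9375−155.1645) = -1.0000. V = [p*·14.6925 + (1−p*)·82.4655]/1.1 = 37.6773. B = V − Δ·S = 216.0273.
(2,2): S=256.2500. Δ = (V_up−V_dn)/(S_up−S_dn) = (0.0000−14.6925)/(320.3125−222.9375) = -0.1509. V = [p*·0.0000 + (1−p*)·14.6925]/1.1 = 5.2724. B = V − Δ·S = 43.9369.
(1,0): S=142.6800. Δ = (V_up−V_dn)/(S_up−S_dn) = (37.6773−91.8957)/(178.3500−124.1316) = -1.0000. V = [p*·37.6773 + (1−p*)·91.8957]/1.1 = 53.7084. B = V − Δ·S = 196.3884.
(1,1): S=205.0000. Δ = (V_up−V_dn)/(S_up−S_dn) = (5.2724−37.6773)/(256.2500−178.3500) = -0.4160. V = [p*·5.2724 + (1−p*)·37.6773]/1.1 = 16.4216. B = V − Δ·S = 101.6976.
(0,0): S=164.0000. Δ = (V_up−V_dn)/(S_up−S_dn) = (16.4216−53.7084)/(205.0000−142.6800) = -0.5983. V = [p*·16.4216 + (1−p*)·53.7084]/1.1 = 28.3092. B = V − Δ·S = 126.4323.
Self-financing check: at every node Δ·S+B equals the discounted successor values.

(0,0): Delta=-0.5983 Bond=126.4323
(1,0): Delta=-1.0000 Bond=196.3884
(1,1): Delta=-0.4160 Bond=101.6976
(2,0): Delta=-1.0000 Bond=216.0273
(2,1): Delta=-1.0000 Bond=216.0273
(2,2): Delta=-0.1509 Bond=43.9369
V0=28.3092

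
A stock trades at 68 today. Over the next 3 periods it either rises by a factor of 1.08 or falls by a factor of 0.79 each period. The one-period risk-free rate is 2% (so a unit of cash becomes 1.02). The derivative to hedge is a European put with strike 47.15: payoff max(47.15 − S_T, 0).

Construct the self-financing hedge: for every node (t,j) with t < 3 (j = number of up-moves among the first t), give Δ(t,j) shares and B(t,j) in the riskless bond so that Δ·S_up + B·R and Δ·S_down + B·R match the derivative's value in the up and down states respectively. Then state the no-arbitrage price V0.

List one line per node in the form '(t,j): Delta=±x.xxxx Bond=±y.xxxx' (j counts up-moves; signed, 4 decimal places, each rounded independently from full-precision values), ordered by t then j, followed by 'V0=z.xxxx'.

The replicating-portfolio and risk-neutral prices coincide; use p* = (1.02−0.79)/(1.08−0.79) = 0.7931 for the latter.
Terminal values V(3,·): V(3,0)=13.6233, V(3,1)=1.3161, V(3,2)=0.0000, V(3,3)=0.0000
Node (2,0) S=42.4388: V=(p*·1.3161+(1−p*)·13.6233)/1.02=3.7867; Δ=(1.3161−13.6233)/(45.8339−33.5267)=-1.0000; B=V−Δ·S=46.2255
Node (2,1) S=58.0176: V=(p*·0.0000+(1−p*)·1.3161)/1.02=0.2670; Δ=(0.0000−1.3161)/(62.6590−45.8339)=-0.0782; B=V−Δ·S=4.8052
Node (2,2) S=79.3152: V=(p*·0.0000+(1−p*)·0.0000)/1.02=0.0000; Δ=(0.0000−0.0000)/(85.6604−62.6590)=0.0000; B=V−Δ·S=0.0000
Node (1,0) S=53.7200: V=(p*·0.2670+(1−p*)·3.7867)/1.02=0.9757; Δ=(0.2670−3.7867)/(58.0176−42.4388)=-0.2259; B=V−Δ·S=13.1127
Node (1,1) S=73.4400: V=(p*·0.0000+(1−p*)·0.2670)/1.02=0.0541; Δ=(0.0000−0.2670)/(79.3152−58.0176)=-0.0125; B=V−Δ·S=0.9747
Node (0,0) S=68.0000: V=(p*·0.0541+(1−p*)·0.9757)/1.02=0.2400; Δ=(0.0541−0.9757)/(73.4400−53.7200)=-0.0467; B=V−Δ·S=3.4176
Check: Δ(0,0)·S0 + B(0,0) = 0.2400 = V0.

(0,0): Delta=-0.0467 Bond=3.4176
(1,0): Delta=-0.2259 Bond=13.1127
(1,1): Delta=-0.0125 Bond=0.9747
(2,0): Delta=-1.0000 Bond=46.2255
(2,1): Delta=-0.0782 Bond=4.8052
(2,2): Delta=0.0000 Bond=0.0000
V0=0.2400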